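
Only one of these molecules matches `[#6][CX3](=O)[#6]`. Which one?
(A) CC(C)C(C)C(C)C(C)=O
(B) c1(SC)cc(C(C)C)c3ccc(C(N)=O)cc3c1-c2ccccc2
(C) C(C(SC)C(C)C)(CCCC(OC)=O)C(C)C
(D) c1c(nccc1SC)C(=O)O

A

[#6][CX3](=O)[#6] describes a carbonyl carbon (no H) flanked by two carbons (a ketone).
(A) contains an acetyl/ketone group (-C(=O)CH3), which satisfies every atom and bond constraint.
(B) has a primary amide (-C(=O)NH2) but one neighbour of the carbonyl carbon is N, not C.
(C) has a methyl-ester group (-C(=O)OCH3) but one neighbour of the carbonyl carbon is O, not C.
(D) has a carboxylic acid group (-C(=O)OH) but one neighbour of the carbonyl carbon is O, not C.
So the answer is (A).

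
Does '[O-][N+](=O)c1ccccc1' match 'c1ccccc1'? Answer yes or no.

Yes

The pattern c1ccccc1 describes six aromatic carbons in a ring — a benzene ring.
The required atom environment is present in the molecule, so the pattern matches.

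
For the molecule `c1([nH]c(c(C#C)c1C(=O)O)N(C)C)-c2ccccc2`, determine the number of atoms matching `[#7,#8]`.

4

The query [#7,#8] means: nitrogen or oxygen (comma = OR).
Check the 19 heavy atoms by environment: 1× n (aromatic) → match; 10× c (aromatic) → no; 5× C → no; 2× O → match; 1× N → match.
Summing the matching environments: 1 + 2 + 1 = 4 matching atoms.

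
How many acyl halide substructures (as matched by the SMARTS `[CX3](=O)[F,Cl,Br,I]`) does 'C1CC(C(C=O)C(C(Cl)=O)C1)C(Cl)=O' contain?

2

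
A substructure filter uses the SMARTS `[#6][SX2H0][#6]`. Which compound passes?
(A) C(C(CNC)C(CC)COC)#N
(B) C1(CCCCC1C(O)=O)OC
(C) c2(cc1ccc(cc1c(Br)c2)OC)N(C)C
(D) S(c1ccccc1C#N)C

[#6][SX2H0][#6] describes an aliphatic sulfur bridging two carbons with no H on the sulfur (a thioether).
(A) has a methoxy ether (-OCH3) but the bridging atom is O, not S.
(B) has a methoxy ether (-OCH3) but the bridging atom is O, not S.
(C) has a methoxy ether (-OCH3) but the bridging atom is O, not S.
(D) contains a methylthio ether (-SCH3), which satisfies every atom and bond constraint.
So the answer is (D).

D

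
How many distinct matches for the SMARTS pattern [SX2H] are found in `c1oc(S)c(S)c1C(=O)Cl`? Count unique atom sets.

[SX2H] is the SMARTS for a thiol: an aliphatic sulfur with two connections, one being H.
The molecule carries 2 separate instances of a thiol (-SH) meeting every constraint; each maps to a distinct set of atoms, giving 2 matches.

2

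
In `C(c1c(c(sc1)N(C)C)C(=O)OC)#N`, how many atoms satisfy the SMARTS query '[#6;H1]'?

1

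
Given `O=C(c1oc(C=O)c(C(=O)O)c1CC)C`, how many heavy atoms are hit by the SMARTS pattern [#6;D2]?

The query [#6;D2] means: any carbon bonded to exactly two heavy atoms.
Check the 15 heavy atoms by environment: 1× o (aromatic, D2) → no; 4× c (aromatic, D3) → no; 2× C (D3) → no; 4× O (D1) → no; 2× C (D1) → no; 2× C (D2) → match.
That gives 2 matching atoms.

2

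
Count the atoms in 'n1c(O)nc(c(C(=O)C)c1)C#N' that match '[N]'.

The query [N] means: uppercase N matches aliphatic (non-aromatic) nitrogen only.
Check the 12 heavy atoms by environment: 2× n (aromatic) → no; 4× c (aromatic) → no; 3× C → no; 2× O → no; 1× N → match.
That gives 1 matching atom.

1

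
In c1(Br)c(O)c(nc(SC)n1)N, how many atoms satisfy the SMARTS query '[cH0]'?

4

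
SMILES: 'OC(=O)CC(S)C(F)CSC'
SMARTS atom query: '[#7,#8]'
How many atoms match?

2

The query [#7,#8] means: nitrogen or oxygen (comma = OR).
Check the 11 heavy atoms by environment: 6× C → no; 1× F → no; 2× S → no; 2× O → match.
That gives 2 matching atoms.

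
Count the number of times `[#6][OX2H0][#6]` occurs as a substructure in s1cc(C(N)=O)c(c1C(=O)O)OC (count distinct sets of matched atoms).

[#6][OX2H0][#6] is the SMARTS for an ether: an aliphatic oxygen bridging two carbons with no H on the oxygen.
Exactly one fragment in the molecule meets all constraints, giving 1 match.

1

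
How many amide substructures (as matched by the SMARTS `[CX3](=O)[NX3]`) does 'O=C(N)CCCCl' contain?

1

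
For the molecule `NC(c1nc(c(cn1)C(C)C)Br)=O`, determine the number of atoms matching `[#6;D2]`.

1

The query [#6;D2] means: any carbon bonded to exactly two heavy atoms.
Check the 13 heavy atoms by environment: 2× n (aromatic, D2) → no; 3× c (aromatic, D3) → no; 1× c (aromatic, D2) → match; 2× C (D3) → no; 2× C (D1) → no; 1× O (D1) → no; 1× N (D1) → no; 1× Br (D1) → no.
That gives 1 matching atom.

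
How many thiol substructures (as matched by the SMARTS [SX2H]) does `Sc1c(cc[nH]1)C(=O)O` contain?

[SX2H] is the SMARTS for a thiol: an aliphatic sulfur with two connections, one being H.
Exactly one fragment in the molecule meets all constraints, giving 1 match.

1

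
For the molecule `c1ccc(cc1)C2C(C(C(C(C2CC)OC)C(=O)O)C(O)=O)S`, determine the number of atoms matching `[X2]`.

4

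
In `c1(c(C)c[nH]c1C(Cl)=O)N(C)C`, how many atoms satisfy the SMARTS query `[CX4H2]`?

The query [CX4H2] means: sp3 carbon (X4) with exactly two hydrogens.
Check the 12 heavy atoms by environment: 1× n (aromatic, H1, X3) → no; 3× c (aromatic, H0, X3) → no; 1× c (aromatic, H1, X3) → no; 1× C (H0, X3) → no; 1× O (H0, X1) → no; 1× Cl (H0, X1) → no; 1× N (H0, X3) → no; 3× C (H3, X4) → no.
No environment satisfies the query, so 0 matching atoms.

0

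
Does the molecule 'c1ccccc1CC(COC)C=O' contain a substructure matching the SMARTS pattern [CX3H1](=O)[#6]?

The pattern [CX3H1](=O)[#6] describes an sp2 carbon with one H, double-bonded to O and single-bonded to carbon — an aldehyde.
The molecule carries an aldehyde (-CHO), whose atoms satisfy every constraint of the query, so the pattern matches.

Yes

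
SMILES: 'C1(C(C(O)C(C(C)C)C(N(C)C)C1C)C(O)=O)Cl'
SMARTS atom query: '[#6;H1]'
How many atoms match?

7

The query [#6;H1] means: any carbon bearing exactly one hydrogen.
Check the 18 heavy atoms by environment: 7× C (H1) → match; 1× Cl (H0) → no; 5× C (H3) → no; 1× N (H0) → no; 2× O (H1) → no; 1× C (H0) → no; 1× O (H0) → no.
That gives 7 matching atoms.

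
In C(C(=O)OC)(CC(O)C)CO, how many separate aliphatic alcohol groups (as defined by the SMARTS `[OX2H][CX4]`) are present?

[OX2H][CX4] is the SMARTS for an aliphatic alcohol: a hydroxyl oxygen bound to an sp3 (X4) carbon.
The molecule carries 2 separate instances of a hydroxyl group (-OH) meeting every constraint; each maps to a distinct set of atoms, giving 2 matches.

2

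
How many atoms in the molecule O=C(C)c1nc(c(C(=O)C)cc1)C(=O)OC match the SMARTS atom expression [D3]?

The query [D3] means: atom with exactly three heavy-atom neighbours.
Check the 16 heavy atoms by environment: 1× n (aromatic, D2) → no; 3× c (aromatic, D3) → match; 2× c (aromatic, D2) → no; 3× C (D3) → match; 3× O (D1) → no; 1× O (D2) → no; 3× C (D1) → no.
Summing the matching environments: 3 + 3 = 6 matching atoms.

6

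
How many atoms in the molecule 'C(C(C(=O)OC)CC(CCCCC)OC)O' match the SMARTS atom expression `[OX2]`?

3

The query [OX2] means: aliphatic oxygen with two total connections — ether, hydroxyl, or ester single-bond O.
Check the 16 heavy atoms by environment: 11× C (X4) → no; 3× O (X2) → match; 1× C (X3) → no; 1× O (X1) → no.
That gives 3 matching atoms.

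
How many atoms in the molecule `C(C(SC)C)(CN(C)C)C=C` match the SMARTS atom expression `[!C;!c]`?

2

The query [!C;!c] means: neither aliphatic nor aromatic carbon — same as [!#6].
Check the 11 heavy atoms by environment: 9× C → no; 1× N → match; 1× S → match.
Summing the matching environments: 1 + 1 = 2 matching atoms.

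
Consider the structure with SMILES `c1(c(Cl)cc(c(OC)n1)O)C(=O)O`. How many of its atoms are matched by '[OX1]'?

1

The query [OX1] means: aliphatic oxygen with one total connection — typically a carbonyl =O or an oxide.
Check the 13 heavy atoms by environment: 1× n (aromatic, X2) → no; 5× c (aromatic, X3) → no; 1× Cl (X1) → no; 3× O (X2) → no; 1× C (X4) → no; 1× C (X3) → no; 1× O (X1) → match.
That gives 1 matching atom.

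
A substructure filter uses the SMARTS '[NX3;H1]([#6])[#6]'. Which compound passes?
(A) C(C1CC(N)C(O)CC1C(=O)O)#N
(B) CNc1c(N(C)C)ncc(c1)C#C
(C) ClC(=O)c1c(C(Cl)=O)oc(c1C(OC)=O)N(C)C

B

[NX3;H1]([#6])[#6] describes a trivalent nitrogen with one H, bonded to two carbons (a secondary amine).
(A) has a primary amino group (-NH2) but the nitrogen has H2 and only one carbon neighbour.
(B) contains an N-methylamino group (-NHCH3), which satisfies every atom and bond constraint.
(C) has a dimethylamino group (-N(CH3)2) but the nitrogen has H0, not H1.
So the answer is (B).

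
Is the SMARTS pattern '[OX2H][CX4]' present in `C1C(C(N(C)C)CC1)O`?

The pattern [OX2H][CX4] describes a hydroxyl oxygen bound to an sp3 (X4) carbon — an aliphatic alcohol.
The molecule carries a hydroxyl group (-OH), whose atoms satisfy every constraint of the query, so the pattern matches.

Yes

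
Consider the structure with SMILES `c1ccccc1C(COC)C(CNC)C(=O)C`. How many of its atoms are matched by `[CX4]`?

7

Check the 17 heavy atoms by environment: 7× C (X4) → match; 6× c (aromatic, X3) → no; 1× N (X3) → no; 1× O (X2) → no; 1× C (X3) → no; 1× O (X1) → no.
That gives 7 matching atoms.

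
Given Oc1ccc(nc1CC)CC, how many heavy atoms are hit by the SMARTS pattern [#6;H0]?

3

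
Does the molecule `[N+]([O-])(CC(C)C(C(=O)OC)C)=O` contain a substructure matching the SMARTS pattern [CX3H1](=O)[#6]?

No

The pattern [CX3H1](=O)[#6] describes an sp2 carbon with one H, double-bonded to O and single-bonded to carbon — an aldehyde.
The closest candidate here is a methyl-ester group (-C(=O)OCH3), but the carbonyl carbon has H0, not H1. No other fragment satisfies the full query, so there is no match.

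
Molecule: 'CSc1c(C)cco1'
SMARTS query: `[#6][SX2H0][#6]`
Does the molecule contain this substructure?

The pattern [#6][SX2H0][#6] describes an aliphatic sulfur bridging two carbons with no H on the sulfur — a thioether.
The molecule carries a methylthio ether (-SCH3), whose atoms satisfy every constraint of the query, so the pattern matches.

Yes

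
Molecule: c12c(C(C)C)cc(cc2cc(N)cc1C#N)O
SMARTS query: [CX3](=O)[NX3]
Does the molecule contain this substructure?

The pattern [CX3](=O)[NX3] describes a carbonyl carbon bonded to a trivalent nitrogen — an amide.
The closest candidate here is a primary amino group (-NH2), but the -NH2 is not attached to a carbonyl carbon. No other fragment satisfies the full query, so there is no match.

No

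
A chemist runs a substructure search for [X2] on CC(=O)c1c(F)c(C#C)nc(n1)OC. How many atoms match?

The query [X2] means: any atom with exactly two total connections (bonds + H).
Check the 14 heavy atoms by environment: 2× n (aromatic, X2) → match; 4× c (aromatic, X3) → no; 1× O (X2) → match; 2× C (X4) → no; 2× C (X2) → match; 1× F (X1) → no; 1× C (X3) → no; 1× O (X1) → no.
Summing the matching environments: 2 + 1 + 2 = 5 matching atoms.

5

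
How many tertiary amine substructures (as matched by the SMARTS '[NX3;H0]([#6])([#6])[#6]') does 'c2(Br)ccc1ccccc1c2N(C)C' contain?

1

[NX3;H0]([#6])([#6])[#6] is the SMARTS for a tertiary amine: a trivalent nitrogen with no H, bonded to three carbons.
Exactly one fragment in the molecule meets all constraints, giving 1 match.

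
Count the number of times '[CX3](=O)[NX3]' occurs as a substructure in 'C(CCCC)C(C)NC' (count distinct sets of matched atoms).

0

[CX3](=O)[NX3] is the SMARTS for an amide: a carbonyl carbon bonded to a trivalent nitrogen.
No fragment in the molecule satisfies every constraint, giving 0 matches.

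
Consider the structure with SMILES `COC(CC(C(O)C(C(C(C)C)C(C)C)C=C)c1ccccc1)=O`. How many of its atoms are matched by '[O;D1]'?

2

The query [O;D1] means: aliphatic oxygen bonded to exactly one heavy atom.
Check the 24 heavy atoms by environment: 6× C (D1) → no; 7× C (D3) → no; 2× C (D2) → no; 2× O (D1) → match; 1× O (D2) → no; 1× c (aromatic, D3) → no; 5× c (aromatic, D2) → no.
That gives 2 matching atoms.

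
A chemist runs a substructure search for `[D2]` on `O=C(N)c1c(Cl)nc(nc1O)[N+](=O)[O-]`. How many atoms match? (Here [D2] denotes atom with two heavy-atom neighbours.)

2

The query [D2] means: atom with exactly two heavy-atom neighbours.
Check the 14 heavy atoms by environment: 2× n (aromatic, D2) → match; 4× c (aromatic, D3) → no; 1× C (D3) → no; 3× O (D1) → no; 1× N (D1) → no; 1× Cl (D1) → no; 1× N (charge +1, D3) → no; 1× O (charge -1, D1) → no.
That gives 2 matching atoms.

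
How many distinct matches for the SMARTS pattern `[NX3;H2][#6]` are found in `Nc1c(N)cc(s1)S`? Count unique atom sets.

[NX3;H2][#6] is the SMARTS for a primary amine: a trivalent nitrogen with two H attached to carbon.
The molecule carries 2 separate instances of a primary amino group (-NH2) meeting every constraint; each maps to a distinct set of atoms, giving 2 matches.

2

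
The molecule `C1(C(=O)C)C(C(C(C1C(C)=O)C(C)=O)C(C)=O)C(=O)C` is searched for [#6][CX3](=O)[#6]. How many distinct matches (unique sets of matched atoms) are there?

[#6][CX3](=O)[#6] is the SMARTS for a ketone: a carbonyl carbon (no H) flanked by two carbons.
The molecule carries 5 separate instances of an acetyl/ketone group (-C(=O)CH3) meeting every constraint; each maps to a distinct set of atoms, giving 5 matches.

5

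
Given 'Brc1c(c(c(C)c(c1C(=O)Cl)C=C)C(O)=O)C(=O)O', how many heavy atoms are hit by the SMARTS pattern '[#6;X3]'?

11

The query [#6;X3] means: any carbon (aromatic or not) with three total connections.
Check the 19 heavy atoms by environment: 6× c (aromatic, X3) → match; 1× Br (X1) → no; 5× C (X3) → match; 3× O (X1) → no; 2× O (X2) → no; 1× Cl (X1) → no; 1× C (X4) → no.
Summing the matching environments: 6 + 5 = 11 matching atoms.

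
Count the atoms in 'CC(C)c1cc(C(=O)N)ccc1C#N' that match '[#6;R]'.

6

The query [#6;R] means: carbon that is part of a ring.
Check the 14 heavy atoms by environment: 6× c (aromatic, in 6-ring) → match; 5× C (acyclic) → no; 2× N (acyclic) → no; 1× O (acyclic) → no.
That gives 6 matching atoms.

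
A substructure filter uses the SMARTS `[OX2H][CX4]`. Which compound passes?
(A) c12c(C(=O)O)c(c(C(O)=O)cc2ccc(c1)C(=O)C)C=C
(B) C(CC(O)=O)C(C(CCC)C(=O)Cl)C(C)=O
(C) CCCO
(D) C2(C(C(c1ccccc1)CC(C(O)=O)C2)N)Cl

[OX2H][CX4] describes a hydroxyl oxygen bound to an sp3 (X4) carbon (an aliphatic alcohol).
(A) has a carboxylic acid group (-C(=O)OH) but the -OH is on a CX3 carbonyl carbon, not a CX4 carbon.
(B) has a carboxylic acid group (-C(=O)OH) but the -OH is on a CX3 carbonyl carbon, not a CX4 carbon.
(C) contains a hydroxyl group (-OH), which satisfies every atom and bond constraint.
(D) has a carboxylic acid group (-C(=O)OH) but the -OH is on a CX3 carbonyl carbon, not a CX4 carbon.
So the answer is (C).

C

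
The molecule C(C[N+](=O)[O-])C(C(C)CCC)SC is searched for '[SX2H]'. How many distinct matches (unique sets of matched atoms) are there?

0

[SX2H] is the SMARTS for a thiol: an aliphatic sulfur with two connections, one being H.
The molecule has a methylthio ether (-SCH3), but the sulfur has H0 (bonded to two carbons), not H1; nothing else fits, so there are 0 matches.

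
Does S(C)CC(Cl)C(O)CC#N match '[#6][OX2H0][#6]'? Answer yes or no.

The pattern [#6][OX2H0][#6] describes an aliphatic oxygen bridging two carbons with no H on the oxygen — an ether.
The closest candidate here is a hydroxyl group (-OH), but the oxygen has H1, not H0 bridging two carbons. No other fragment satisfies the full query, so there is no match.

No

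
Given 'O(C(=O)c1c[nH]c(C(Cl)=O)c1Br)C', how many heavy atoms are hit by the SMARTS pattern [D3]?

The query [D3] means: atom with exactly three heavy-atom neighbours.
Check the 13 heavy atoms by environment: 1× n (aromatic, D2) → no; 3× c (aromatic, D3) → match; 1× c (aromatic, D2) → no; 2× C (D3) → match; 2× O (D1) → no; 1× O (D2) → no; 1× C (D1) → no; 1× Cl (D1) → no; 1× Br (D1) → no.
Summing the matching environments: 3 + 2 = 5 matching atoms.

5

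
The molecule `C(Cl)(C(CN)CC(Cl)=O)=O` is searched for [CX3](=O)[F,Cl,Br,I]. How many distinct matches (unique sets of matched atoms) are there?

2

[CX3](=O)[F,Cl,Br,I] is the SMARTS for an acyl halide: a carbonyl carbon bonded to a halogen.
The molecule carries 2 separate instances of an acyl chloride (-C(=O)Cl) meeting every constraint; each maps to a distinct set of atoms, giving 2 matches.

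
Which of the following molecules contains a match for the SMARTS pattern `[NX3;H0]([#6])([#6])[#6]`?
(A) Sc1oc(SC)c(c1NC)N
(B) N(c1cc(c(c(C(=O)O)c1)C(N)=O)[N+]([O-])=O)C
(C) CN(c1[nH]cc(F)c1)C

C

[NX3;H0]([#6])([#6])[#6] describes a trivalent nitrogen with no H, bonded to three carbons (a tertiary amine).
(A) has a primary amino group (-NH2) but the nitrogen has H2, not H0 with three carbons.
(B) has an N-methylamino group (-NHCH3) but the nitrogen still has one H (H1), not H0.
(C) contains a dimethylamino group (-N(CH3)2), which satisfies every atom and bond constraint.
So the answer is (C).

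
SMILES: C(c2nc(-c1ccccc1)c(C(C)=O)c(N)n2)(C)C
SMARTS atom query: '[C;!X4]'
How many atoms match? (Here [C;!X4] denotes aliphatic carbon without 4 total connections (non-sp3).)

Check the 19 heavy atoms by environment: 2× n (aromatic, X2) → no; 10× c (aromatic, X3) → no; 1× C (X3) → match; 1× O (X1) → no; 4× C (X4) → no; 1× N (X3) → no.
That gives 1 matching atom.

1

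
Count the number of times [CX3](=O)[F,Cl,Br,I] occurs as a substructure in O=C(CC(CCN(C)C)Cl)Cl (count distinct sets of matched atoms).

[CX3](=O)[F,Cl,Br,I] is the SMARTS for an acyl halide: a carbonyl carbon bonded to a halogen.
Exactly one fragment in the molecule meets all constraints, giving 1 match.

1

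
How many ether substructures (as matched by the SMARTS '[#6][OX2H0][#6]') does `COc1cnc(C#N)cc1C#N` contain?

[#6][OX2H0][#6] is the SMARTS for an ether: an aliphatic oxygen bridging two carbons with no H on the oxygen.
Exactly one fragment in the molecule meets all constraints, giving 1 match.

1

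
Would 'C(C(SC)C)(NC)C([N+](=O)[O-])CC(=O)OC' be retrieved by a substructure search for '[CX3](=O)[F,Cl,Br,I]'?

The pattern [CX3](=O)[F,Cl,Br,I] describes a carbonyl carbon bonded to a halogen — an acyl halide.
The closest candidate here is a methyl-ester group (-C(=O)OCH3), but the carbonyl is bonded to -O-C, not to a halogen. No other fragment satisfies the full query, so there is no match.

No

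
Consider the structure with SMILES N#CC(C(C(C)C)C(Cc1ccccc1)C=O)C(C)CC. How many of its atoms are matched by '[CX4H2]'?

2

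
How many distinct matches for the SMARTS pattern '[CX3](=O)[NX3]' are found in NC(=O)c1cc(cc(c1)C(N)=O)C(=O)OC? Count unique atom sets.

2

[CX3](=O)[NX3] is the SMARTS for an amide: a carbonyl carbon bonded to a trivalent nitrogen.
The molecule carries 2 separate instances of a primary amide (-C(=O)NH2) meeting every constraint; each maps to a distinct set of atoms, giving 2 matches.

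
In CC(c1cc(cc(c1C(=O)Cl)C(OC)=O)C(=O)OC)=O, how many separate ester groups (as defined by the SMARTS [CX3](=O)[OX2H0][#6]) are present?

2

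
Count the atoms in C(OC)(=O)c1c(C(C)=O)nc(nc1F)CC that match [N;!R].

Check the 16 heavy atoms by environment: 2× n (aromatic, in 6-ring) → no; 4× c (aromatic, in 6-ring) → no; 6× C (acyclic) → no; 3× O (acyclic) → no; 1× F (acyclic) → no.
No environment satisfies the query, so 0 matching atoms.

0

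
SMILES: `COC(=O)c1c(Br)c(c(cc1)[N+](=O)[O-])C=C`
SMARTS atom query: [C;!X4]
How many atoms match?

3

Check the 16 heavy atoms by environment: 6× c (aromatic, X3) → no; 3× C (X3) → match; 2× O (X1) → no; 1× O (X2) → no; 1× C (X4) → no; 1× Br (X1) → no; 1× N (charge +1, X3) → no; 1× O (charge -1, X1) → no.
That gives 3 matching atoms.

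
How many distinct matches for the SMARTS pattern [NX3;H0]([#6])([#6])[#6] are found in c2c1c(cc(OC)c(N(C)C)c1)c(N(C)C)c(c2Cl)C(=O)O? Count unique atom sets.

[NX3;H0]([#6])([#6])[#6] is the SMARTS for a tertiary amine: a trivalent nitrogen with no H, bonded to three carbons.
The molecule carries 2 separate instances of a dimethylamino group (-N(CH3)2) meeting every constraint; each maps to a distinct set of atoms, giving 2 matches.

2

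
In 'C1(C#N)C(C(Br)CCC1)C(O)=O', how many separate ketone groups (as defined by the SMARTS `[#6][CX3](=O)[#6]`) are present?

[#6][CX3](=O)[#6] is the SMARTS for a ketone: a carbonyl carbon (no H) flanked by two carbons.
The molecule has a carboxylic acid group (-C(=O)OH), but one neighbour of the carbonyl carbon is O, not C; nothing else fits, so there are 0 matches.

0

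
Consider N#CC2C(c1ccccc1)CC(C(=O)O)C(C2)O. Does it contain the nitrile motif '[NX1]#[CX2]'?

Yes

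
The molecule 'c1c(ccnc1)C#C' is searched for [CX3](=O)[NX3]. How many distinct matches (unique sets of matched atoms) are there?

0

[CX3](=O)[NX3] is the SMARTS for an amide: a carbonyl carbon bonded to a trivalent nitrogen.
No fragment in the molecule satisfies every constraint, giving 0 matches.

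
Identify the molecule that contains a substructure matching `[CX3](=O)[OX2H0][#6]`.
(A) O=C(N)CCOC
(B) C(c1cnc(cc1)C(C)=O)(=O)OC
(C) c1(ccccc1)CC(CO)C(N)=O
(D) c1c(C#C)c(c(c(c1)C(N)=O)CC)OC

B

[CX3](=O)[OX2H0][#6] describes a carbonyl carbon bonded to an oxygen that is itself bonded to carbon (no H on that O) (an ester).
(A) has a primary amide (-C(=O)NH2) but the carbonyl is bonded to N, not to an O-C linkage.
(B) contains a methyl-ester group (-C(=O)OCH3), which satisfies every atom and bond constraint.
(C) has a primary amide (-C(=O)NH2) but the carbonyl is bonded to N, not to an O-C linkage.
(D) has a methoxy ether (-OCH3) but the ether oxygen is not adjacent to a C=O carbon.
So the answer is (B).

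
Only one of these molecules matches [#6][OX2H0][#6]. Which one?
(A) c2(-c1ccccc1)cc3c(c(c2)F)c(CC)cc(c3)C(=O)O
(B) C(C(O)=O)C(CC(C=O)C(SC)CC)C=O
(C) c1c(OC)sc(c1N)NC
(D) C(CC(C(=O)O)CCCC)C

C

[#6][OX2H0][#6] describes an aliphatic oxygen bridging two carbons with no H on the oxygen (an ether).
(A) has a carboxylic acid group (-C(=O)OH) but the -OH oxygen has H1; the =O is OX1, not OX2.
(B) has a carboxylic acid group (-C(=O)OH) but the -OH oxygen has H1; the =O is OX1, not OX2.
(C) contains a methoxy ether (-OCH3), which satisfies every atom and bond constraint.
(D) has a carboxylic acid group (-C(=O)OH) but the -OH oxygen has H1; the =O is OX1, not OX2.
So the answer is (C).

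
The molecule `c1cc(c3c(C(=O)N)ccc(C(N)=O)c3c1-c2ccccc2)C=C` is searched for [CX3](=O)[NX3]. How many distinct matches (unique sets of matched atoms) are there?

2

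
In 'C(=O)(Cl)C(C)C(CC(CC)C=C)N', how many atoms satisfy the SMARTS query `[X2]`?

0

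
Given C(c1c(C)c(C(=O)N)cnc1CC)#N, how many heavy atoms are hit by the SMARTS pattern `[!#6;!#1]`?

The query [!#6;!#1] means: not carbon and not hydrogen — any heteroatom.
Check the 14 heavy atoms by environment: 1× n (aromatic) → match; 5× c (aromatic) → no; 5× C → no; 2× N → match; 1× O → match.
Summing the matching environments: 1 + 2 + 1 = 4 matching atoms.

4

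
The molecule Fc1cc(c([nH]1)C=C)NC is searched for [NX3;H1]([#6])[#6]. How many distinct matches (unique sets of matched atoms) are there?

[NX3;H1]([#6])[#6] is the SMARTS for a secondary amine: a trivalent nitrogen with one H, bonded to two carbons.
Exactly one fragment in the molecule meets all constraints, giving 1 match.

1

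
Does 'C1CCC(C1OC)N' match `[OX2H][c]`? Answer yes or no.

No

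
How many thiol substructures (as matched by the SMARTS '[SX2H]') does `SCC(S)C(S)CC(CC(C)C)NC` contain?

3

[SX2H] is the SMARTS for a thiol: an aliphatic sulfur with two connections, one being H.
The molecule carries 3 separate instances of a thiol (-SH) meeting every constraint; each maps to a distinct set of atoms, giving 3 matches.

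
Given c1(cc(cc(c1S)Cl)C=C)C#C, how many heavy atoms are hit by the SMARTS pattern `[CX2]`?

The query [CX2] means: C with X2: aliphatic carbon with exactly 2 total connections.
Check the 12 heavy atoms by environment: 6× c (aromatic, X3) → no; 2× C (X2) → match; 2× C (X3) → no; 1× S (X2) → no; 1× Cl (X1) → no.
That gives 2 matching atoms.

2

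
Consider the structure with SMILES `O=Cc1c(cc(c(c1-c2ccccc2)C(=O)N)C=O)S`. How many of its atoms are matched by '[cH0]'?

6

The query [cH0] means: aromatic carbon with no attached hydrogen (substituted or ring-fusion).
Check the 20 heavy atoms by environment: 6× c (aromatic, H0) → match; 6× c (aromatic, H1) → no; 1× C (H0) → no; 3× O (H0) → no; 1× N (H2) → no; 2× C (H1) → no; 1× S (H1) → no.
That gives 6 matching atoms.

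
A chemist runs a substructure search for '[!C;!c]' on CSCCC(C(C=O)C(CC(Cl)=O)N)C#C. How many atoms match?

5

Check the 16 heavy atoms by environment: 11× C → no; 1× N → match; 2× O → match; 1× Cl → match; 1× S → match.
Summing the matching environments: 1 + 2 + 1 + 1 = 5 matching atoms.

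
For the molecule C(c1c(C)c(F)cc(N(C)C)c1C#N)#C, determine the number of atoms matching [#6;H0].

7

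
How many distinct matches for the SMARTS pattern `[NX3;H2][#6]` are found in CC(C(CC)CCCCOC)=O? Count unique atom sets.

[NX3;H2][#6] is the SMARTS for a primary amine: a trivalent nitrogen with two H attached to carbon.
No fragment in the molecule satisfies every constraint, giving 0 matches.

0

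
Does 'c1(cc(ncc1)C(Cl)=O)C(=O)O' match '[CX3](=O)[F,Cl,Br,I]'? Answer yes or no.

The pattern [CX3](=O)[F,Cl,Br,I] describes a carbonyl carbon bonded to a halogen — an acyl halide.
The molecule carries an acyl chloride (-C(=O)Cl), whose atoms satisfy every constraint of the query, so the pattern matches.

Yes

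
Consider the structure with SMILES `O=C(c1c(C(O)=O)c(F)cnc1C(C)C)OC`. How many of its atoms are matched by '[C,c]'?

Check the 17 heavy atoms by environment: 1× n (aromatic) → no; 5× c (aromatic) → match; 1× F → no; 6× C → match; 4× O → no.
Summing the matching environments: 5 + 6 = 11 matching atoms.

11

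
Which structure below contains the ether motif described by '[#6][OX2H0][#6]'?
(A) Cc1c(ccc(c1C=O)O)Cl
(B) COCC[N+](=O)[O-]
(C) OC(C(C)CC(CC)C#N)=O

B

[#6][OX2H0][#6] describes an aliphatic oxygen bridging two carbons with no H on the oxygen (an ether).
(A) has a hydroxyl group (-OH) but the oxygen has H1, not H0 bridging two carbons.
(B) contains a methoxy ether (-OCH3), which satisfies every atom and bond constraint.
(C) has a carboxylic acid group (-C(=O)OH) but the -OH oxygen has H1; the =O is OX1, not OX2.
So the answer is (B).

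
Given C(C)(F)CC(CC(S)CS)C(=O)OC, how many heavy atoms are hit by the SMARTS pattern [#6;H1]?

3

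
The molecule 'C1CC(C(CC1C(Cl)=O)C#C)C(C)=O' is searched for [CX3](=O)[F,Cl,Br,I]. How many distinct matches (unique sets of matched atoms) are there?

1

[CX3](=O)[F,Cl,Br,I] is the SMARTS for an acyl halide: a carbonyl carbon bonded to a halogen.
Exactly one fragment in the molecule meets all constraints, giving 1 match.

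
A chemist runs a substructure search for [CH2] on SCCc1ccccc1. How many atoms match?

2

The query [CH2] means: aliphatic carbon with exactly two hydrogens.
Check the 9 heavy atoms by environment: 2× C (H2) → match; 1× c (aromatic, H0) → no; 5× c (aromatic, H1) → no; 1× S (H1) → no.
That gives 2 matching atoms.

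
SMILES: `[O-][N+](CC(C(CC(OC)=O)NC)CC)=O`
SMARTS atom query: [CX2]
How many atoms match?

The query [CX2] means: C with X2: aliphatic carbon with exactly 2 total connections.
Check the 15 heavy atoms by environment: 8× C (X4) → no; 1× N (charge +1, X3) → no; 1× O (charge -1, X1) → no; 2× O (X1) → no; 1× N (X3) → no; 1× C (X3) → no; 1× O (X2) → no.
No environment satisfies the query, so 0 matching atoms.

0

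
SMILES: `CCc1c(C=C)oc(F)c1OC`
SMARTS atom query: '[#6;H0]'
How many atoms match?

4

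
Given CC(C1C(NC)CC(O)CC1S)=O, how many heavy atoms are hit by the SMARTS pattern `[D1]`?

The query [D1] means: atom with exactly one heavy-atom neighbour (degree 1).
Check the 13 heavy atoms by environment: 2× C (D2) → no; 5× C (D3) → no; 2× O (D1) → match; 2× C (D1) → match; 1× S (D1) → match; 1× N (D2) → no.
Summing the matching environments: 2 + 2 + 1 = 5 matching atoms.

5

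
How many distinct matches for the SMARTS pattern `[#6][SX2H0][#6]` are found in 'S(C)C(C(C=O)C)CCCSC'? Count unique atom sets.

[#6][SX2H0][#6] is the SMARTS for a thioether: an aliphatic sulfur bridging two carbons with no H on the sulfur.
The molecule carries 2 separate instances of a methylthio ether (-SCH3) meeting every constraint; each maps to a distinct set of atoms, giving 2 matches.

2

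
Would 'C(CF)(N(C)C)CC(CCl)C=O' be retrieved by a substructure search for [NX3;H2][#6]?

No

The pattern [NX3;H2][#6] describes a trivalent nitrogen with two H attached to carbon — a primary amine.
The closest candidate here is a dimethylamino group (-N(CH3)2), but the nitrogen has H0, not H2. No other fragment satisfies the full query, so there is no match.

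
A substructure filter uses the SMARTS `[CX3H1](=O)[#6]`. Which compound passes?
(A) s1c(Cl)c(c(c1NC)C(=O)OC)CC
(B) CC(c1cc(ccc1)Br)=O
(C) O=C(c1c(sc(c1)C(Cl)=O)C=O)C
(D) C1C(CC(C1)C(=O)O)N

C

[CX3H1](=O)[#6] describes an sp2 carbon with one H, double-bonded to O and single-bonded to carbon (an aldehyde).
(A) has a methyl-ester group (-C(=O)OCH3) but the carbonyl carbon has H0, not H1.
(B) has an acetyl/ketone group (-C(=O)CH3) but the carbonyl carbon has H0 (two carbon neighbours), not H1.
(C) contains an aldehyde (-CHO), which satisfies every atom and bond constraint.
(D) has a carboxylic acid group (-C(=O)OH) but the carbonyl carbon has H0 and is bonded to O, not H1.
So the answer is (C).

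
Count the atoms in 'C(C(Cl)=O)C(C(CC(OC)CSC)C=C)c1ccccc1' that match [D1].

5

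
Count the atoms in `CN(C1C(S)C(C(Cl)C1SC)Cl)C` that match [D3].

The query [D3] means: atom with exactly three heavy-atom neighbours.
Check the 13 heavy atoms by environment: 5× C (D3) → match; 2× Cl (D1) → no; 1× S (D2) → no; 3× C (D1) → no; 1× S (D1) → no; 1× N (D3) → match.
Summing the matching environments: 5 + 1 = 6 matching atoms.

6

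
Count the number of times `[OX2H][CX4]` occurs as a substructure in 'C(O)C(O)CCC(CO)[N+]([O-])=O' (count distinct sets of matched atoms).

3

[OX2H][CX4] is the SMARTS for an aliphatic alcohol: a hydroxyl oxygen bound to an sp3 (X4) carbon.
The molecule carries 3 separate instances of a hydroxyl group (-OH) meeting every constraint; each maps to a distinct set of atoms, giving 3 matches.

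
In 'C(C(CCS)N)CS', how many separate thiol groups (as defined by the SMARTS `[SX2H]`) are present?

2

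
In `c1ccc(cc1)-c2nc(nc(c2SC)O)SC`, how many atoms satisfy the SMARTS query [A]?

5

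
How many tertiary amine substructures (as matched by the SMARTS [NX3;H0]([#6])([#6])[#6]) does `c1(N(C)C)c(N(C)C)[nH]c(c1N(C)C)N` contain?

3

[NX3;H0]([#6])([#6])[#6] is the SMARTS for a tertiary amine: a trivalent nitrogen with no H, bonded to three carbons.
The molecule carries 3 separate instances of a dimethylamino group (-N(CH3)2) meeting every constraint; each maps to a distinct set of atoms, giving 3 matches.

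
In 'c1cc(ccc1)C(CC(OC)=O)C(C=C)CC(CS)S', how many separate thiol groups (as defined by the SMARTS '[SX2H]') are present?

[SX2H] is the SMARTS for a thiol: an aliphatic sulfur with two connections, one being H.
The molecule carries 2 separate instances of a thiol (-SH) meeting every constraint; each maps to a distinct set of atoms, giving 2 matches.

2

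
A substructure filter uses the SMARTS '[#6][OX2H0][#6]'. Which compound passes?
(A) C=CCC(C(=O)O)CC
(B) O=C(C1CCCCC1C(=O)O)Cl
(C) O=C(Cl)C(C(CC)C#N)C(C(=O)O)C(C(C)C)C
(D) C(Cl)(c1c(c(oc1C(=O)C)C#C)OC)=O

D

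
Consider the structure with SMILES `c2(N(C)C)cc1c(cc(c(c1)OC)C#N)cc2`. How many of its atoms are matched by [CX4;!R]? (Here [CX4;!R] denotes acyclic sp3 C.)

The query [CX4;!R] means: aliphatic carbon with four total connections, not in a ring.
Check the 17 heavy atoms by environment: 10× c (aromatic, X3, in 6-ring) → no; 1× N (X3, acyclic) → no; 3× C (X4, acyclic) → match; 1× C (X2, acyclic) → no; 1× N (X1, acyclic) → no; 1× O (X2, acyclic) → no.
That gives 3 matching atoms.

3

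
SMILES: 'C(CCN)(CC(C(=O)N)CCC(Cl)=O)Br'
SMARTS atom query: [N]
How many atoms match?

2

Check the 15 heavy atoms by environment: 9× C → no; 2× O → no; 1× Cl → no; 2× N → match; 1× Br → no.
That gives 2 matching atoms.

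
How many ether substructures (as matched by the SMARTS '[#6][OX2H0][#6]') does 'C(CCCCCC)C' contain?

0

[#6][OX2H0][#6] is the SMARTS for an ether: an aliphatic oxygen bridging two carbons with no H on the oxygen.
No fragment in the molecule satisfies every constraint, giving 0 matches.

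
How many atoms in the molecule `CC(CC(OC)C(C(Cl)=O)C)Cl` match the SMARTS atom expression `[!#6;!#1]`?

The query [!#6;!#1] means: not carbon and not hydrogen — any heteroatom.
Check the 12 heavy atoms by environment: 8× C → no; 2× O → match; 2× Cl → match.
Summing the matching environments: 2 + 2 = 4 matching atoms.

4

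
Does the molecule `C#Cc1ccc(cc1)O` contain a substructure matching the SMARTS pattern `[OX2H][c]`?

Yes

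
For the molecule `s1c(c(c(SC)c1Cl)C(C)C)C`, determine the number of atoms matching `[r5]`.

5

The query [r5] means: r5 matches atoms in a five-membered ring.
Check the 12 heavy atoms by environment: 1× s (aromatic, in 5-ring) → match; 4× c (aromatic, in 5-ring) → match; 5× C (acyclic) → no; 1× S (acyclic) → no; 1× Cl (acyclic) → no.
Summing the matching environments: 1 + 4 = 5 matching atoms.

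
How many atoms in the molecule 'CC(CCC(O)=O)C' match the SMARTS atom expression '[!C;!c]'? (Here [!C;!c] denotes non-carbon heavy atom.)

2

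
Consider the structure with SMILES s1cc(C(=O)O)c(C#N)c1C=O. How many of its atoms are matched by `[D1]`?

4

Check the 12 heavy atoms by environment: 1× s (aromatic, D2) → no; 3× c (aromatic, D3) → no; 1× c (aromatic, D2) → no; 1× C (D3) → no; 3× O (D1) → match; 2× C (D2) → no; 1× N (D1) → match.
Summing the matching environments: 3 + 1 = 4 matching atoms.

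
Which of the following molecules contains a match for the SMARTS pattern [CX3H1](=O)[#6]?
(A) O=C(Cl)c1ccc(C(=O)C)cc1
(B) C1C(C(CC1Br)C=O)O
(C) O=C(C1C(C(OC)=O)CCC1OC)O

[CX3H1](=O)[#6] describes an sp2 carbon with one H, double-bonded to O and single-bonded to carbon (an aldehyde).
(A) has an acetyl/ketone group (-C(=O)CH3) but the carbonyl carbon has H0 (two carbon neighbours), not H1.
(B) contains an aldehyde (-CHO), which satisfies every atom and bond constraint.
(C) has a carboxylic acid group (-C(=O)OH) but the carbonyl carbon has H0 and is bonded to O, not H1.
So the answer is (B).

B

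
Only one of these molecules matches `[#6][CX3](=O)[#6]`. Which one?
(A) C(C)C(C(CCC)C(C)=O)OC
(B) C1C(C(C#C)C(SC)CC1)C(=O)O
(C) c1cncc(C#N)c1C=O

[#6][CX3](=O)[#6] describes a carbonyl carbon (no H) flanked by two carbons (a ketone).
(A) contains an acetyl/ketone group (-C(=O)CH3), which satisfies every atom and bond constraint.
(B) has a carboxylic acid group (-C(=O)OH) but one neighbour of the carbonyl carbon is O, not C.
(C) has an aldehyde (-CHO) but the carbonyl carbon has H1, so it is not flanked by two carbons.
So the answer is (A).

A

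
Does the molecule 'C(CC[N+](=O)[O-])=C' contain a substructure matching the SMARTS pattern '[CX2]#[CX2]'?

The pattern [CX2]#[CX2] describes a carbon-carbon triple bond — an alkyne.
The closest candidate here is a vinyl group (-CH=CH2), but the C=C is a double bond; both carbons are CX3, not CX2. No other fragment satisfies the full query, so there is no match.

No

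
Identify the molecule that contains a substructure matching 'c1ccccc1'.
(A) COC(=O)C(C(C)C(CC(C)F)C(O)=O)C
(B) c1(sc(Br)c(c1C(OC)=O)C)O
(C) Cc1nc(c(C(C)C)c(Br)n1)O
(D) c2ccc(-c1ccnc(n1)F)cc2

D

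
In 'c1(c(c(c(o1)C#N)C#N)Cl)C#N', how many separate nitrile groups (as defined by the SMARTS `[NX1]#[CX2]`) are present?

3

[NX1]#[CX2] is the SMARTS for a nitrile: a nitrogen triple-bonded to a two-connected carbon.
The molecule carries 3 separate instances of a nitrile (-C#N) meeting every constraint; each maps to a distinct set of atoms, giving 3 matches.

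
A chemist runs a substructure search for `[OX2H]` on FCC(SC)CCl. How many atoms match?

The query [OX2H] means: aliphatic oxygen with two connections, one of which is H — an -OH oxygen.
Check the 7 heavy atoms by environment: 2× C (H2, X4) → no; 1× C (H1, X4) → no; 1× F (H0, X1) → no; 1× Cl (H0, X1) → no; 1× S (H0, X2) → no; 1× C (H3, X4) → no.
No environment satisfies the query, so 0 matching atoms.

0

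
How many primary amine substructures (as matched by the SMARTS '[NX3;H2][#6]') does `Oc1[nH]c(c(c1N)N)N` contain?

[NX3;H2][#6] is the SMARTS for a primary amine: a trivalent nitrogen with two H attached to carbon.
The molecule carries 3 separate instances of a primary amino group (-NH2) meeting every constraint; each maps to a distinct set of atoms, giving 3 matches.

3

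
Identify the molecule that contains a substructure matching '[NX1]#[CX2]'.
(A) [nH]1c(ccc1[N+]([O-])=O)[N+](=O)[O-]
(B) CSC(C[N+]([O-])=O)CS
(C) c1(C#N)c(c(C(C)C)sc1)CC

C

[NX1]#[CX2] describes a nitrogen triple-bonded to a two-connected carbon (a nitrile).
(A) has a nitro group (-[N+](=O)[O-]) but there is no C#N triple bond.
(B) has a nitro group (-[N+](=O)[O-]) but there is no C#N triple bond.
(C) contains a nitrile (-C#N), which satisfies every atom and bond constraint.
So the answer is (C).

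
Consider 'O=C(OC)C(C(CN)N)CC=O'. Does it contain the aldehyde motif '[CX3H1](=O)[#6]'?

The pattern [CX3H1](=O)[#6] describes an sp2 carbon with one H, double-bonded to O and single-bonded to carbon — an aldehyde.
The molecule carries an aldehyde (-CHO), whose atoms satisfy every constraint of the query, so the pattern matches.

Yes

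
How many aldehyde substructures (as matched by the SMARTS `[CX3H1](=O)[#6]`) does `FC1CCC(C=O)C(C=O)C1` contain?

2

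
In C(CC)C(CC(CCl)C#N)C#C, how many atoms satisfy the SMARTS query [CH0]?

2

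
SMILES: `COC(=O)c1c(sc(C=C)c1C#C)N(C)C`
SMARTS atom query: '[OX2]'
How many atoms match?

1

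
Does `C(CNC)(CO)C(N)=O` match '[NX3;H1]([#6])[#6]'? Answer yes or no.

Yes

The pattern [NX3;H1]([#6])[#6] describes a trivalent nitrogen with one H, bonded to two carbons — a secondary amine.
The molecule carries an N-methylamino group (-NHCH3), whose atoms satisfy every constraint of the query, so the pattern matches.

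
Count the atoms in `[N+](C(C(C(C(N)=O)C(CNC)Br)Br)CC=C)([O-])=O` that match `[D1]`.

8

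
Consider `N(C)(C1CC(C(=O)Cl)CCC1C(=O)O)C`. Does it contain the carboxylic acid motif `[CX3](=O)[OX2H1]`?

Yes

The pattern [CX3](=O)[OX2H1] describes an sp2 carbon double-bonded to O and single-bonded to an -OH oxygen — a carboxylic acid.
The molecule carries a carboxylic acid group (-C(=O)OH), whose atoms satisfy every constraint of the query, so the pattern matches.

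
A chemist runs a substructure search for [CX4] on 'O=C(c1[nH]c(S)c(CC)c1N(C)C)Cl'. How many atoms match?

4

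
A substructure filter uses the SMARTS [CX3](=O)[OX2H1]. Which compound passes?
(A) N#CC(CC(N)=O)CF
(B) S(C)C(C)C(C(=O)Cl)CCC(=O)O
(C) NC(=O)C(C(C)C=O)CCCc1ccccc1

B

[CX3](=O)[OX2H1] describes an sp2 carbon double-bonded to O and single-bonded to an -OH oxygen (a carboxylic acid).
(A) has a primary amide (-C(=O)NH2) but the carbonyl is bonded to N, not to an -OH oxygen.
(B) contains a carboxylic acid group (-C(=O)OH), which satisfies every atom and bond constraint.
(C) has an aldehyde (-CHO) but there is no singly-bonded oxygen on the carbonyl carbon.
So the answer is (B).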